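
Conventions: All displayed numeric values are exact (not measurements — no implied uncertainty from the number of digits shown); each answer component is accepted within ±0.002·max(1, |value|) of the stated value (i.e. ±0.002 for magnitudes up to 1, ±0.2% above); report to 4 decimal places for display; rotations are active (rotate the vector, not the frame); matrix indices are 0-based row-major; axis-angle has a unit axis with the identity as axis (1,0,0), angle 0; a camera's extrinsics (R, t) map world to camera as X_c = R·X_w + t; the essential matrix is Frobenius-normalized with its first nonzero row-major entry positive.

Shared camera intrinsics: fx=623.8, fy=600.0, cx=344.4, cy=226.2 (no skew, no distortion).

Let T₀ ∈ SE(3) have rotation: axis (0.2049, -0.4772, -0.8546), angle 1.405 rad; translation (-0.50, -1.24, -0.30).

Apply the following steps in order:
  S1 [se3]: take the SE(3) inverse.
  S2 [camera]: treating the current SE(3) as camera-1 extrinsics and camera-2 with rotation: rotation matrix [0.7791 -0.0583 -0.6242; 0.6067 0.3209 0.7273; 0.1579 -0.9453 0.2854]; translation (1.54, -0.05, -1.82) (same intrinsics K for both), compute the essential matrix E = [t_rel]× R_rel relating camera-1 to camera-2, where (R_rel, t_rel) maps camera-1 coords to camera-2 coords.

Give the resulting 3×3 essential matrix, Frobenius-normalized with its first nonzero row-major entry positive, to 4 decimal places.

after S1 (invert_se3): R=[0.2001 -0.9245 0.3244; 0.7612 0.3551 0.5426; -0.6169 0.1384 0.7748], t=(-0.9490, 0.9838, 0.0957)
after S2 (essential): [0.3428 -0.3163 -0.0734; 0.5276 0.0389 -0.2986; -0.0346 -0.5954 0.2289]

matrix = [0.3428 -0.3163 -0.0734; 0.5276 0.0389 -0.2986; -0.0346 -0.5954 0.2289]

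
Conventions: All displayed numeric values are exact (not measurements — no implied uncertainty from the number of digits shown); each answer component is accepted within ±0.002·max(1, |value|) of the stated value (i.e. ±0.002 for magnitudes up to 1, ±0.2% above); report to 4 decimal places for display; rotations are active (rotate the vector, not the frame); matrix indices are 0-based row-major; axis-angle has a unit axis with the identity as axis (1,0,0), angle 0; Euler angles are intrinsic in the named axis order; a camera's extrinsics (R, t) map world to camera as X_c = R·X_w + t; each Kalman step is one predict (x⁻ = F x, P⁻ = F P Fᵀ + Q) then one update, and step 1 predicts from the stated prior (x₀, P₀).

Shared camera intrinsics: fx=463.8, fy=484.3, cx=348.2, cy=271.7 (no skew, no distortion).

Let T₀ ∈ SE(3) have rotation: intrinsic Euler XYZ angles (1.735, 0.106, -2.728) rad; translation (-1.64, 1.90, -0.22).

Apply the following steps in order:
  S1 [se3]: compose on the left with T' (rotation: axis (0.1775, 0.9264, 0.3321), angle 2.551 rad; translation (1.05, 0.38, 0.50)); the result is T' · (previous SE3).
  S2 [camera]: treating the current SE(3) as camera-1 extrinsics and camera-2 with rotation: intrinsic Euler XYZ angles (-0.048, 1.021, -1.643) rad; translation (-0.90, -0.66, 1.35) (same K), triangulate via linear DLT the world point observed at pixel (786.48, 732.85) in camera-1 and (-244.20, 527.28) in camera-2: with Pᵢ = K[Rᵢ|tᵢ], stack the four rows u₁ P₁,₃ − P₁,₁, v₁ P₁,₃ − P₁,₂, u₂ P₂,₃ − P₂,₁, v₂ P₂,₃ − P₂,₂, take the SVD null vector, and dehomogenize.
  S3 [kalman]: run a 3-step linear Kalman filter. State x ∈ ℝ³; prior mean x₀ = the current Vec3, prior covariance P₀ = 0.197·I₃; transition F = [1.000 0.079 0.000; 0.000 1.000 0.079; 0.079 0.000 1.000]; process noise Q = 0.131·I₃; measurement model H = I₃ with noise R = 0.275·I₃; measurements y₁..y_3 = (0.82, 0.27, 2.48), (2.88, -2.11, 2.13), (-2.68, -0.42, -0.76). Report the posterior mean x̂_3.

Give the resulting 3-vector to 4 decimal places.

result = (-0.6796, -0.6718, 0.4551)

after S1 (compose_se3): R=[0.4431 -0.8458 -0.2971; -0.6561 -0.0802 -0.7504; 0.6109 0.5274 -0.5904], t=(2.4010, 0.8877, 2.5652)
after S2 (triangulate): (-1.1927, 0.0130, -0.4578)
after S3 (kf_track): (-0.6796, -0.6718, 0.4551)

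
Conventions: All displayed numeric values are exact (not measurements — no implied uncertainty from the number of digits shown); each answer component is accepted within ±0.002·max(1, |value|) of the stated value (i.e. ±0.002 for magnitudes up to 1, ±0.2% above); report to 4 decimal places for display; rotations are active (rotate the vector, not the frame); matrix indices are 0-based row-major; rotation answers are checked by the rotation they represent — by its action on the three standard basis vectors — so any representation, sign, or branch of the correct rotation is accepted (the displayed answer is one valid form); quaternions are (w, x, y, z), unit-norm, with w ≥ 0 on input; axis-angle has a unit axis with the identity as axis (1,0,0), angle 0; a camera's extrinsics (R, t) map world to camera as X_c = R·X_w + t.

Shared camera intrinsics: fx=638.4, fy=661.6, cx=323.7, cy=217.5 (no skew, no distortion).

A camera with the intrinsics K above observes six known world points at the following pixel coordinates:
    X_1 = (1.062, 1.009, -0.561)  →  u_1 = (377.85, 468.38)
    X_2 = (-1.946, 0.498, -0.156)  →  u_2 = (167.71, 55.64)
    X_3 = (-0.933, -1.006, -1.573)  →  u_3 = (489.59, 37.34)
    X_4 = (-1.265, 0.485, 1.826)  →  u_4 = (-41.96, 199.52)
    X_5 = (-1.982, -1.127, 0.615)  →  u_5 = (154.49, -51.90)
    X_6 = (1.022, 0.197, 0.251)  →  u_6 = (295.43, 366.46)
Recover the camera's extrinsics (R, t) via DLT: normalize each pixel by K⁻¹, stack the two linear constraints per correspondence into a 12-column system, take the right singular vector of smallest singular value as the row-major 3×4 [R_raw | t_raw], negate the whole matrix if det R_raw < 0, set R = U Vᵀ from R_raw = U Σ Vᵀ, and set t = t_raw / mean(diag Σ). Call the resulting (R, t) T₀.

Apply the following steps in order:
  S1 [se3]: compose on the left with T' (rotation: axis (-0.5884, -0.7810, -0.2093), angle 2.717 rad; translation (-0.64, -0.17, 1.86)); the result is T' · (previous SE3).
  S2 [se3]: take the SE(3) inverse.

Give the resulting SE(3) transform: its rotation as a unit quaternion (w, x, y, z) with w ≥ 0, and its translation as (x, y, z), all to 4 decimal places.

rotation (quat) = (0.3219, -0.8259, -0.4629, 0.0056), translation = (-2.0738, 2.5481, -0.2922)

source (pnp_recover): camera pose = R=[0.2890 -0.1869 -0.9389; 0.7234 0.6851 0.0862; 0.6271 -0.7041 0.3332], t=(-0.2600, 0.3100, 4.7701)
after S1 (compose_se3): R=[0.5714 0.7682 0.2886; 0.7610 -0.3643 -0.5369; -0.3073 0.5264 -0.7928], t=(-0.6882, 2.3495, -2.2103)
after S2 (invert_se3): R=[0.5714 0.7610 -0.3073; 0.7682 -0.3643 0.5264; 0.2886 -0.5369 -0.7928], t=(-2.0738, 2.5481, -0.2922)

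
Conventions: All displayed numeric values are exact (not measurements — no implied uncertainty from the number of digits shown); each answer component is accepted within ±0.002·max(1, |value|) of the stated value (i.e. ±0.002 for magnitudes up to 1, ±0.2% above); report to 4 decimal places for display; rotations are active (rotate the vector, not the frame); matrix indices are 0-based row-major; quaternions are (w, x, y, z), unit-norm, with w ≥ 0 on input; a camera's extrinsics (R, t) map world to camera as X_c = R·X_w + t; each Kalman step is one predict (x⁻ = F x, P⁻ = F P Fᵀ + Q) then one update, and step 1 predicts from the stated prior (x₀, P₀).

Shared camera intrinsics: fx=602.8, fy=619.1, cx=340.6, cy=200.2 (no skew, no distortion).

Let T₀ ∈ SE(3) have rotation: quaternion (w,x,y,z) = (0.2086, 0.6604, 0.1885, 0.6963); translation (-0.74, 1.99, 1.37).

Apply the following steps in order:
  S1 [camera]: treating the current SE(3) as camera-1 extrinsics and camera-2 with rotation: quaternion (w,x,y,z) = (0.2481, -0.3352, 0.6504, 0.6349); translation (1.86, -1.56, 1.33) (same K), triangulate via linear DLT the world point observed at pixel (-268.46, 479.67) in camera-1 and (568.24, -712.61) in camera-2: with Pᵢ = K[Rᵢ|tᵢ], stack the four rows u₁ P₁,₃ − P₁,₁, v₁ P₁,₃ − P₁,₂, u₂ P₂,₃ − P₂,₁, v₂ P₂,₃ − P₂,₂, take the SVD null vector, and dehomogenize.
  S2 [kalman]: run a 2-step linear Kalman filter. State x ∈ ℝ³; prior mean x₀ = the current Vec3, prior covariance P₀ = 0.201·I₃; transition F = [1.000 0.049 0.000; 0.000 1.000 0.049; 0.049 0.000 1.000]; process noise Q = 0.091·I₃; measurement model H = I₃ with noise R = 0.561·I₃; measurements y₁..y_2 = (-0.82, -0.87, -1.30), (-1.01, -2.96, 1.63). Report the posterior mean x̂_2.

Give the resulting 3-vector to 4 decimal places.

after S1 (triangulate): (0.2970, 1.3610, -1.4853)
after S2 (kf_track): (-0.3630, -0.6587, -0.4565)

result = (-0.3630, -0.6587, -0.4565)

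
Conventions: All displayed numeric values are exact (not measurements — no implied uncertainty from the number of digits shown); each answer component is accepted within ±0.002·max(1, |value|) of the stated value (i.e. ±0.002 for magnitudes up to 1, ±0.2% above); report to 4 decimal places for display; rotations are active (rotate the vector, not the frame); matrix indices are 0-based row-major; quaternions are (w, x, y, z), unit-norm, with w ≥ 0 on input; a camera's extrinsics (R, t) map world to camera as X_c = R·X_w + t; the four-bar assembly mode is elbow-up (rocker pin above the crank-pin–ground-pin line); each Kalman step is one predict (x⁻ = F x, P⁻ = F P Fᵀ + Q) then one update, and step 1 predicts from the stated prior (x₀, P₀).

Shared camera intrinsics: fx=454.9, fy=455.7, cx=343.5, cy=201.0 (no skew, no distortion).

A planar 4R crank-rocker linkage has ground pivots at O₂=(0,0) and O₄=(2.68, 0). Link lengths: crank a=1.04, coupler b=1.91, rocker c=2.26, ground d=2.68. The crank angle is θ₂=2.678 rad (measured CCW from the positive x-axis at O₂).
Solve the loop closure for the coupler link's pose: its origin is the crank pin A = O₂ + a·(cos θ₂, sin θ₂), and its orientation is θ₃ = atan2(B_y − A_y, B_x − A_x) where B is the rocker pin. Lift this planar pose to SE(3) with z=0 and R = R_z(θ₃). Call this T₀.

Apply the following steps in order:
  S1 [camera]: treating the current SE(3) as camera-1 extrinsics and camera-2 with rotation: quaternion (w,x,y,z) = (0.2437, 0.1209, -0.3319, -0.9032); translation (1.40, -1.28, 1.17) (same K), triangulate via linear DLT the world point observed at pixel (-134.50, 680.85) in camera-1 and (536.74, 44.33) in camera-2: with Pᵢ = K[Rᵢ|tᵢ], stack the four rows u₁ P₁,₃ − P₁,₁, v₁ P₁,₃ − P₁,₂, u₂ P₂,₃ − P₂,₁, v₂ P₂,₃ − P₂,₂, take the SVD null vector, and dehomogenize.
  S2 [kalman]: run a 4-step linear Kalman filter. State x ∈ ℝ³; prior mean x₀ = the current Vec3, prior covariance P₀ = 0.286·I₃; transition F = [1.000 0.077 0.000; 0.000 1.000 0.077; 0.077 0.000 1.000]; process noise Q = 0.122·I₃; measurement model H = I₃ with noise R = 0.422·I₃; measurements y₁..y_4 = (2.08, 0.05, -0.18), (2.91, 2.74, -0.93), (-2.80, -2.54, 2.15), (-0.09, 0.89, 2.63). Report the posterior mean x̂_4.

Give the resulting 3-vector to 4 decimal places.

source (fourbar_fk): coupler pose = R=[0.9087 -0.4174 0.0000; 0.4174 0.9087 0.0000; 0.0000 0.0000 1.0000], t=(-0.9302, 0.4651, 0.0000)
after S1 (triangulate): (-0.3092, 1.7899, 1.8637)
after S2 (kf_track): (-0.0523, 0.4013, 1.6501)

result = (-0.0523, 0.4013, 1.6501)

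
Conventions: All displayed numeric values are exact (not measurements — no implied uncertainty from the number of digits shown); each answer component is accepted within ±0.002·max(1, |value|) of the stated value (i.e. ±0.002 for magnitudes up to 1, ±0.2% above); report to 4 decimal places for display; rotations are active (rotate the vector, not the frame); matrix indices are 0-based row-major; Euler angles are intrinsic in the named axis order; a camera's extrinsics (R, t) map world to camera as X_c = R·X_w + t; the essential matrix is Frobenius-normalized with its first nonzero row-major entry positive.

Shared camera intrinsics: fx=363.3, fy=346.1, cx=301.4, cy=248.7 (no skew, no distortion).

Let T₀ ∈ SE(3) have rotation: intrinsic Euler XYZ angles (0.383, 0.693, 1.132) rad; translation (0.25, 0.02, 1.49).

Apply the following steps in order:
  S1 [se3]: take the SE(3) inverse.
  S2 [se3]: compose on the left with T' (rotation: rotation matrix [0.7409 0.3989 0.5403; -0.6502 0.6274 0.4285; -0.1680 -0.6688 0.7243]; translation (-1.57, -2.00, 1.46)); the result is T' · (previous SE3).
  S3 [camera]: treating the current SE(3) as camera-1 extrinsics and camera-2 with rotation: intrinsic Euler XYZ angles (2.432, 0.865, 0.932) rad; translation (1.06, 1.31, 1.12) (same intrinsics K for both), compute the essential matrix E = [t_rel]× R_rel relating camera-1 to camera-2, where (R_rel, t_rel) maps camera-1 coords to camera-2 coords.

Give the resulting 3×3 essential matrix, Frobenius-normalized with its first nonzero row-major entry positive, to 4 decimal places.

after S1 (invert_se3): R=[0.3269 0.9411 0.0866; -0.6964 0.1779 0.6952; 0.6388 -0.2875 0.7136], t=(-0.2295, -0.8653, -1.2172)
after S2 (compose_se3): R=[0.3095 0.6130 0.7270; -0.3757 -0.6235 0.6856; 0.8735 -0.4854 0.0373], t=(-2.7428, -2.9152, 1.1957)
after S3 (essential): [0.3242 -0.1658 0.0025; 0.0450 -0.1218 0.6925; 0.5396 -0.2594 -0.1120]

matrix = [0.3242 -0.1658 0.0025; 0.0450 -0.1218 0.6925; 0.5396 -0.2594 -0.1120]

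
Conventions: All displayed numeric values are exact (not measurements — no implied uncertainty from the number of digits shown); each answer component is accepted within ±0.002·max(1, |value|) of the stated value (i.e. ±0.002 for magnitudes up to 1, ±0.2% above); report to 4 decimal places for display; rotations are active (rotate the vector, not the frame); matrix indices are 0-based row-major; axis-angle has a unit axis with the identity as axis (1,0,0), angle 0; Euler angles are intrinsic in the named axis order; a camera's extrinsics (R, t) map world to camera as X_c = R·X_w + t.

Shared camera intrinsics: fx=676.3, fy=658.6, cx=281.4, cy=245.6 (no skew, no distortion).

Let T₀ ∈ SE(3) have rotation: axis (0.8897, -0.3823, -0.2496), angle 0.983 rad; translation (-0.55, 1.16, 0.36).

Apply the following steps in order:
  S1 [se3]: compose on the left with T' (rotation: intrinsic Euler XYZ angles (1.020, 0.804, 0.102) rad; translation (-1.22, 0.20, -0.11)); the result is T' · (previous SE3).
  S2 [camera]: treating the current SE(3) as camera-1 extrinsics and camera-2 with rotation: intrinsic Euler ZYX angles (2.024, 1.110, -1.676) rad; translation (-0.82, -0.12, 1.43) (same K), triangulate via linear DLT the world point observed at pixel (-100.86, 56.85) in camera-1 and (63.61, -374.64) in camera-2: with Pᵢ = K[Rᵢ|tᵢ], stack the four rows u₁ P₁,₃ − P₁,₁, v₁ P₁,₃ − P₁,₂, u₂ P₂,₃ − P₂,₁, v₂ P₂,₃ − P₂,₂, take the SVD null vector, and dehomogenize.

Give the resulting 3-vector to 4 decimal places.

after S1 (compose_se3): R=[0.8094 0.5588 0.1808; 0.3079 -0.1417 -0.9408; -0.5001 0.8171 -0.2867], t=(-1.4223, 0.1536, 1.2070)
after S2 (triangulate): (-0.7834, 1.1209, 0.4636)

result = (-0.7834, 1.1209, 0.4636)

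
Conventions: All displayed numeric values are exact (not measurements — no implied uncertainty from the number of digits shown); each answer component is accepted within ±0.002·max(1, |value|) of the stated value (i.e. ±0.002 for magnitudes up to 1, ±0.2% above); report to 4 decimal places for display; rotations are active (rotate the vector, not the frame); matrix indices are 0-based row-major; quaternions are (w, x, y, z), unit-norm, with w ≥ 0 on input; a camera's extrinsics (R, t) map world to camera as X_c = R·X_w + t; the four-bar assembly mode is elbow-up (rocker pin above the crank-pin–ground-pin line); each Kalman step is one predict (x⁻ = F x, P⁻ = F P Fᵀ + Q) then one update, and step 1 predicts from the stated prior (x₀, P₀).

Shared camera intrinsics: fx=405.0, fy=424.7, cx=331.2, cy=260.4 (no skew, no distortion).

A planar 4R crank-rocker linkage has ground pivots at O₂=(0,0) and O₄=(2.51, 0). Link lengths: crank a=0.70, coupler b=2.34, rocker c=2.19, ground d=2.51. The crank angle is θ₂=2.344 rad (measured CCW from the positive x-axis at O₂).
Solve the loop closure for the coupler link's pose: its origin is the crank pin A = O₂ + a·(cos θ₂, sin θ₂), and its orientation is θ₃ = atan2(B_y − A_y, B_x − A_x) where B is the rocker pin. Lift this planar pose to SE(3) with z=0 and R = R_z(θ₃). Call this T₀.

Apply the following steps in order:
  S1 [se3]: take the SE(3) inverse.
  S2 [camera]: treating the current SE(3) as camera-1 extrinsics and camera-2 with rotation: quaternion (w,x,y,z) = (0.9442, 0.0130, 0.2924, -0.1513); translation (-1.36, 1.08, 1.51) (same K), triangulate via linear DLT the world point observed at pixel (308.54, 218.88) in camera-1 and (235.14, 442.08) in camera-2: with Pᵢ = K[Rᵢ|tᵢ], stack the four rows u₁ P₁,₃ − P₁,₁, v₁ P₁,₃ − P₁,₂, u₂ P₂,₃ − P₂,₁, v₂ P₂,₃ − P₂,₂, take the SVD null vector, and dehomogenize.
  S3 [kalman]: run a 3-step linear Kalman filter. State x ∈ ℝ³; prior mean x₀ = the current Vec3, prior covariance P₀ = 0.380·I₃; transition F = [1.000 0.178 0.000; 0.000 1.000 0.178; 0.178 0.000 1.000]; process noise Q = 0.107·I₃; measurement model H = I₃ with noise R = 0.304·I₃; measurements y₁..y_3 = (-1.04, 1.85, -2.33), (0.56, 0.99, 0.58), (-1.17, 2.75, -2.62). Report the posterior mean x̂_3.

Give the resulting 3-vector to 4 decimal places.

result = (-0.4620, 1.7329, -1.2918)

source (fourbar_fk): coupler pose = R=[0.8060 -0.5919 0.0000; 0.5919 0.8060 0.0000; 0.0000 0.0000 1.0000], t=(-0.4889, 0.5010, 0.0000)
after S1 (invert_se3): R=[0.8060 0.5919 0.0000; -0.5919 0.8060 0.0000; 0.0000 0.0000 1.0000], t=(0.0975, -0.6932, 0.0000)
after S2 (triangulate): (-0.4680, 0.3179, 1.6358)
after S3 (kf_track): (-0.4620, 1.7329, -1.2918)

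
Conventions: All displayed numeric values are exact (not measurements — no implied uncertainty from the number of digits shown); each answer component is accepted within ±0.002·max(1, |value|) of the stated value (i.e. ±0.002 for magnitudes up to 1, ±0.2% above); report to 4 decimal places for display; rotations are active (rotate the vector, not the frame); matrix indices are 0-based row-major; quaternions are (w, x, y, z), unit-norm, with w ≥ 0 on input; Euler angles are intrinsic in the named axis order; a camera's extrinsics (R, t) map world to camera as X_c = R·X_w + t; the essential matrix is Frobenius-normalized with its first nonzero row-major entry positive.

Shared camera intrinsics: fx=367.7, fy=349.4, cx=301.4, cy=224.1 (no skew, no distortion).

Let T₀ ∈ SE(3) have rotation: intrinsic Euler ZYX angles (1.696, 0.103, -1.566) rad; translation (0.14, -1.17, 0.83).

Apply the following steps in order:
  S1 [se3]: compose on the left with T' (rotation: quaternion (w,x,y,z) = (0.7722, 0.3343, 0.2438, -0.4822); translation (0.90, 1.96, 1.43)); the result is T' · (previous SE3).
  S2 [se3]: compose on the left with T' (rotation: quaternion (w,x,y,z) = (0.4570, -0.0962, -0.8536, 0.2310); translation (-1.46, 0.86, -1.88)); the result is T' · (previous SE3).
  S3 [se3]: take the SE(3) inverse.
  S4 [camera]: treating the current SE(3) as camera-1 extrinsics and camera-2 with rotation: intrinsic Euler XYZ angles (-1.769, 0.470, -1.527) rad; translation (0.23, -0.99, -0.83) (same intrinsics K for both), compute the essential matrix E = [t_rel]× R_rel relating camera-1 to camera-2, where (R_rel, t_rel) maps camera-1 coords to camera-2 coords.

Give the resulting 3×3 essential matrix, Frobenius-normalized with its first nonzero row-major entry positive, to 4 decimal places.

matrix = [0.3738 -0.5273 -0.2849; -0.2650 -0.2264 0.1408; 0.3909 0.4086 -0.2000]

after S1 (compose_se3): R=[0.8386 -0.1436 -0.5255; 0.4569 0.7108 0.5349; 0.2967 -0.6886 0.6616], t=(-0.0588, 0.8905, 1.5490)
after S2 (compose_se3): R=[-0.7389 0.6154 -0.2743; 0.6235 0.7789 0.0679; 0.2555 -0.1209 -0.9592], t=(-2.7458, 1.1423, -3.0895)
after S3 (invert_se3): R=[-0.7389 0.6235 0.2555; 0.6154 0.7789 -0.1209; -0.2743 0.0679 -0.9592], t=(-1.9518, 0.4268, -3.7944)
after S4 (essential): [0.3738 -0.5273 -0.2849; -0.2650 -0.2264 0.1408; 0.3909 0.4086 -0.2000]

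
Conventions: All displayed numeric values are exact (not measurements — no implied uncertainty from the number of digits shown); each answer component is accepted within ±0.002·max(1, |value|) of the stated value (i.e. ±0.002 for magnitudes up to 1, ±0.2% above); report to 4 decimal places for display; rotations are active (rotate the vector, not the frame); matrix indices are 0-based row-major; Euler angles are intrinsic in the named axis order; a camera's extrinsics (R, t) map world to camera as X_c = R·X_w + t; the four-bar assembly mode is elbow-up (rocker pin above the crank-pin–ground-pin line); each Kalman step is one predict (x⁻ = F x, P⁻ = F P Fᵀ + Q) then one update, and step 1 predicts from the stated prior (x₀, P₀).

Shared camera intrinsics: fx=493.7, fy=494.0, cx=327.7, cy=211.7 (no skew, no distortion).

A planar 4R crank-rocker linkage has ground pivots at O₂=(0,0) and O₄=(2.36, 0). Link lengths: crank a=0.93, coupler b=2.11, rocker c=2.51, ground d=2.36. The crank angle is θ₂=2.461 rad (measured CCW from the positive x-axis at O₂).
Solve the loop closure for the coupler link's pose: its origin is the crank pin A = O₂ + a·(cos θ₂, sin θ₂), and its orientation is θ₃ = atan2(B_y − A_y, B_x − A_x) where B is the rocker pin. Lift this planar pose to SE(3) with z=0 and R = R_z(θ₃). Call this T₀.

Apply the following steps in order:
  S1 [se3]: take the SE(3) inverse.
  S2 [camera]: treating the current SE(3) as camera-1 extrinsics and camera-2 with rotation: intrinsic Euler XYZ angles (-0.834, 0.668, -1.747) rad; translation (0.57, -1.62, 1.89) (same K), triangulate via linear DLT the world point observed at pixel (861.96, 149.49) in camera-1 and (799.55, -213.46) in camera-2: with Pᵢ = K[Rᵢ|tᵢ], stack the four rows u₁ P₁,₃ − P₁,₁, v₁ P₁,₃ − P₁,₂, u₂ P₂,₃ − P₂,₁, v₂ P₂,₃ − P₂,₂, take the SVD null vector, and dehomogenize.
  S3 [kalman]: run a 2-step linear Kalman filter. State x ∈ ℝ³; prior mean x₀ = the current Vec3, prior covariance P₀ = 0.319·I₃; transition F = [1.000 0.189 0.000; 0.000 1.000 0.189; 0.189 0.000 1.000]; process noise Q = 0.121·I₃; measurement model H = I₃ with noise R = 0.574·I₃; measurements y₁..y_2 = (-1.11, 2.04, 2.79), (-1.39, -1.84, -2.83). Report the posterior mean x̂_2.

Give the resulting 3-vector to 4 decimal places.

source (fourbar_fk): coupler pose = R=[0.7420 -0.6703 0.0000; 0.6703 0.7420 0.0000; 0.0000 0.0000 1.0000], t=(-0.7228, 0.5852, 0.0000)
after S1 (invert_se3): R=[0.7420 0.6703 0.0000; -0.6703 0.7420 0.0000; 0.0000 0.0000 1.0000], t=(0.1441, -0.9188, 0.0000)
after S2 (triangulate): (0.0592, 1.1421, 0.8812)
after S3 (kf_track): (-0.8500, 0.2135, -0.3400)

result = (-0.8500, 0.2135, -0.3400)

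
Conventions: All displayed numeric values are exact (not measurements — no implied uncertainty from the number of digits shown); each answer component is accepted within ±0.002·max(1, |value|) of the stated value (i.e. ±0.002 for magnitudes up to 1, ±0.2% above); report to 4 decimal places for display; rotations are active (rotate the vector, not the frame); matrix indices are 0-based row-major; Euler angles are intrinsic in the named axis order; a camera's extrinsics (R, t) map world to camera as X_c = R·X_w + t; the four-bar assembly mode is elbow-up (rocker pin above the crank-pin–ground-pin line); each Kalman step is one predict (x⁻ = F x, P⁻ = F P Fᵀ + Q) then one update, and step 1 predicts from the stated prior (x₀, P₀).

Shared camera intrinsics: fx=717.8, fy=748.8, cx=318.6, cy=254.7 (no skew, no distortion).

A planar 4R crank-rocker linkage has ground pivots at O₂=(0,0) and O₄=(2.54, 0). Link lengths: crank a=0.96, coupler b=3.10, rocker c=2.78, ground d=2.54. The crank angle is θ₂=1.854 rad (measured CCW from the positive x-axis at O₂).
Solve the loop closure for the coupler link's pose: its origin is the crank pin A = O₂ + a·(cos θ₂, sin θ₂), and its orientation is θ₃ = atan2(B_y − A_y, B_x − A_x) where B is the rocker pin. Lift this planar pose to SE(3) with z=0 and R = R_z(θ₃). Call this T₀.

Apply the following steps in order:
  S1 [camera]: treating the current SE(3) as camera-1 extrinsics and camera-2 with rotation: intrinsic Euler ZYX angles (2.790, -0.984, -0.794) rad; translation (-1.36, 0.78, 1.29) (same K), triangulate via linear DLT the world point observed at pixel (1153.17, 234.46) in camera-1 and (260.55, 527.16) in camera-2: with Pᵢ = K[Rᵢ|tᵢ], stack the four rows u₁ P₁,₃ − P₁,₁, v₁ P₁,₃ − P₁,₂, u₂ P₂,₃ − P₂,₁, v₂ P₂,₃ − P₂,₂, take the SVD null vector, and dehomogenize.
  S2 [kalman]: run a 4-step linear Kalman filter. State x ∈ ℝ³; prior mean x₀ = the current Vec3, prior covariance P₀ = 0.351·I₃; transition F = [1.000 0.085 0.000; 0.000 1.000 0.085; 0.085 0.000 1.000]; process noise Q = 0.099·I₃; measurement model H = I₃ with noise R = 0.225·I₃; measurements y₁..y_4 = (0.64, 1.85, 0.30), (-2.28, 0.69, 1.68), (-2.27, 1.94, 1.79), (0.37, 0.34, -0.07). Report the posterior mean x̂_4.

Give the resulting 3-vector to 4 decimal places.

result = (-0.5812, 0.9358, 0.6285)

source (fourbar_fk): coupler pose = R=[0.8047 -0.5937 0.0000; 0.5937 0.8047 0.0000; 0.0000 0.0000 1.0000], t=(-0.2683, 0.9218, 0.0000)
after S1 (triangulate): (0.3133, -1.4002, 0.7011)
after S2 (kf_track): (-0.5812, 0.9358, 0.6285)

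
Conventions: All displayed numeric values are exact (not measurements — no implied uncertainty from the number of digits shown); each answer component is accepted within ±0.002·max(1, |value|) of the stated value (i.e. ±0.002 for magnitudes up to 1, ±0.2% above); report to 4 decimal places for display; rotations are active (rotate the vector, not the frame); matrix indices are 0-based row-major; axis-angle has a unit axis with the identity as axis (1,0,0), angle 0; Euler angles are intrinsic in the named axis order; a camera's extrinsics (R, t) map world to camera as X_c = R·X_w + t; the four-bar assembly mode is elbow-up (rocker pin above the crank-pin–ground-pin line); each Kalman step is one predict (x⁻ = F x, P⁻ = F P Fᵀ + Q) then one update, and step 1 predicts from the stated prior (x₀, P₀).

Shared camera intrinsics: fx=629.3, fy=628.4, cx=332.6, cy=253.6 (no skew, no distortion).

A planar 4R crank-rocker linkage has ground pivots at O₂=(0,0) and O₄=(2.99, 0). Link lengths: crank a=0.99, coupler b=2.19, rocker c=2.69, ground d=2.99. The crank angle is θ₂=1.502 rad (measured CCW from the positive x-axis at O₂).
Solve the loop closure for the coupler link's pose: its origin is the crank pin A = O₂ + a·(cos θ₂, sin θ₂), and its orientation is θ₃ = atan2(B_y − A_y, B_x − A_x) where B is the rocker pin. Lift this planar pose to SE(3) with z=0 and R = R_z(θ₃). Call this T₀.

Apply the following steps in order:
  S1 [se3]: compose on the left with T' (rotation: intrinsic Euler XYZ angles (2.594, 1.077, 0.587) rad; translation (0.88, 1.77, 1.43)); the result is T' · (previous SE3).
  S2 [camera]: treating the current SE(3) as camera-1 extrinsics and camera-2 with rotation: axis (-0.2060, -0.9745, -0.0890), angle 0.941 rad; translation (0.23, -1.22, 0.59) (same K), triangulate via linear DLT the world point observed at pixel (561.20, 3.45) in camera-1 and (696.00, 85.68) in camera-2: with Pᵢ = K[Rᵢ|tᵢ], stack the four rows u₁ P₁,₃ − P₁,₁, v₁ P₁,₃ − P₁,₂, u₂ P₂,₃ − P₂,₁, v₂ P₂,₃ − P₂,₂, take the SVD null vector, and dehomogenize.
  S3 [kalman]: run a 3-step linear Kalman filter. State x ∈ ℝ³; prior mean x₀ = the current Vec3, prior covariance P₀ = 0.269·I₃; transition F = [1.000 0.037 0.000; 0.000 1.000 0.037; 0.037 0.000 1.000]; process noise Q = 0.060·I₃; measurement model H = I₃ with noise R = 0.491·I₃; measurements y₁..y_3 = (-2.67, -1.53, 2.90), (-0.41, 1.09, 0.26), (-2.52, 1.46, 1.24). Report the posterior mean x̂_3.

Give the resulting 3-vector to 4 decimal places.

result = (-0.8242, 0.6031, 1.0403)

source (fourbar_fk): coupler pose = R=[0.7688 -0.6395 0.0000; 0.6395 0.7688 0.0000; 0.0000 0.0000 1.0000], t=(0.0681, 0.9877, 0.0000)
after S1 (compose_se3): R=[0.1355 -0.4542 0.8805; -0.6870 -0.6834 -0.2468; 0.7139 -0.5715 -0.4047], t=(0.6476, 0.8109, 1.5091)
after S2 (triangulate): (1.9732, 0.5543, 0.2740)
after S3 (kf_track): (-0.8242, 0.6031, 1.0403)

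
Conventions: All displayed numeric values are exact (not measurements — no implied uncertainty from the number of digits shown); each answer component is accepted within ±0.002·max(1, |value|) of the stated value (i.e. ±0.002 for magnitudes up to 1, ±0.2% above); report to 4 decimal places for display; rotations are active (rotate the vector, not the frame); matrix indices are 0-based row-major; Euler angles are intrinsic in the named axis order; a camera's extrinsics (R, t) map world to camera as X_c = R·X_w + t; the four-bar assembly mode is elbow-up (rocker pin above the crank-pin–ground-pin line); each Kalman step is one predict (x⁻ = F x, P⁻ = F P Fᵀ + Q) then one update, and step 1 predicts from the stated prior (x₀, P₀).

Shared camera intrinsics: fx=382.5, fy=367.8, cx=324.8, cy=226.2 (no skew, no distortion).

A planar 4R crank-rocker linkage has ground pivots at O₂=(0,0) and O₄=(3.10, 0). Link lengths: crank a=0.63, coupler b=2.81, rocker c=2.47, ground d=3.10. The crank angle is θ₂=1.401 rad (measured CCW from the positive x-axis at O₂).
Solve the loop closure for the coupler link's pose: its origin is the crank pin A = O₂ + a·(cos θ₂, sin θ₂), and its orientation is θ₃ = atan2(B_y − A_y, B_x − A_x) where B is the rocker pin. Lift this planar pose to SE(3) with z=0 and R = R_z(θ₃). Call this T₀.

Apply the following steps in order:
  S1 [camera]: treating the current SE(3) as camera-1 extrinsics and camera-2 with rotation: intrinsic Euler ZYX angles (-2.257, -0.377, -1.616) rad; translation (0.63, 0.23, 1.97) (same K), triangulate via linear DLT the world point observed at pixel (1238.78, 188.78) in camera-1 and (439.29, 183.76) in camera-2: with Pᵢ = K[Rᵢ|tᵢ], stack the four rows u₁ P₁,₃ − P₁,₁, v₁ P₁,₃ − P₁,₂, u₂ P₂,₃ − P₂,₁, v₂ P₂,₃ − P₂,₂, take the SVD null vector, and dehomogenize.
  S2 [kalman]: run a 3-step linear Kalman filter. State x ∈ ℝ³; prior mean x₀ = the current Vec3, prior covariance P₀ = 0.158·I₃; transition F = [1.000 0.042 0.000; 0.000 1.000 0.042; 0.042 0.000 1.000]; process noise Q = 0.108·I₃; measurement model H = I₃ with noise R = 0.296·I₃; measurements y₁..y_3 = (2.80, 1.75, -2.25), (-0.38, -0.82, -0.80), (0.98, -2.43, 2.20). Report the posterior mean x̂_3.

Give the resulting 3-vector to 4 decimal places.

result = (0.8548, -1.2971, 0.6114)

source (fourbar_fk): coupler pose = R=[0.7896 -0.6137 0.0000; 0.6137 0.7896 0.0000; 0.0000 0.0000 1.0000], t=(0.1065, 0.6209, 0.0000)
after S1 (triangulate): (0.8114, -1.5072, 0.6998)
after S2 (kf_track): (0.8548, -1.2971, 0.6114)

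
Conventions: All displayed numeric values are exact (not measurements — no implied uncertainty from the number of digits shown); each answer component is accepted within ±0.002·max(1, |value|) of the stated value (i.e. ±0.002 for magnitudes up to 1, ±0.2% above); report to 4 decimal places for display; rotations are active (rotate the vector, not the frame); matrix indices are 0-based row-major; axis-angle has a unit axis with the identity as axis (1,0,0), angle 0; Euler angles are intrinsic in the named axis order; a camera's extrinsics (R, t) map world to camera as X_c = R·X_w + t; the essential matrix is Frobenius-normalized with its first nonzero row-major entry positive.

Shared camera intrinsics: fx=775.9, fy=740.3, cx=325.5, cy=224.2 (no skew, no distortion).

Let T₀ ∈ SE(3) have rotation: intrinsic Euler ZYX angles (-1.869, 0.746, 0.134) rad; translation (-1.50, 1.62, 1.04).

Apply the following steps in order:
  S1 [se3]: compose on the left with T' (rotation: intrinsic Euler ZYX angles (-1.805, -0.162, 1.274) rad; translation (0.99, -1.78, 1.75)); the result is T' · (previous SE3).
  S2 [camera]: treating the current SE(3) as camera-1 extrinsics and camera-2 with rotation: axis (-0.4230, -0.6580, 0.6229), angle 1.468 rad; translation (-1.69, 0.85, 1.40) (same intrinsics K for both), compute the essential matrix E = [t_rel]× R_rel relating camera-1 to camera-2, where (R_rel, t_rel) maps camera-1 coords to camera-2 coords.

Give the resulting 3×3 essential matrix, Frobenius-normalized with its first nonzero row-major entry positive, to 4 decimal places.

after S1 (compose_se3): R=[0.4485 -0.4221 -0.7879; -0.0323 -0.8886 0.4576; -0.8932 -0.1798 -0.4121], t=(0.8964, 0.0716, 3.3371)
after S2 (essential): [0.0318 0.5674 0.0940; 0.3886 0.3377 -0.1060; -0.5195 0.2221 0.2698]

matrix = [0.0318 0.5674 0.0940; 0.3886 0.3377 -0.1060; -0.5195 0.2221 0.2698]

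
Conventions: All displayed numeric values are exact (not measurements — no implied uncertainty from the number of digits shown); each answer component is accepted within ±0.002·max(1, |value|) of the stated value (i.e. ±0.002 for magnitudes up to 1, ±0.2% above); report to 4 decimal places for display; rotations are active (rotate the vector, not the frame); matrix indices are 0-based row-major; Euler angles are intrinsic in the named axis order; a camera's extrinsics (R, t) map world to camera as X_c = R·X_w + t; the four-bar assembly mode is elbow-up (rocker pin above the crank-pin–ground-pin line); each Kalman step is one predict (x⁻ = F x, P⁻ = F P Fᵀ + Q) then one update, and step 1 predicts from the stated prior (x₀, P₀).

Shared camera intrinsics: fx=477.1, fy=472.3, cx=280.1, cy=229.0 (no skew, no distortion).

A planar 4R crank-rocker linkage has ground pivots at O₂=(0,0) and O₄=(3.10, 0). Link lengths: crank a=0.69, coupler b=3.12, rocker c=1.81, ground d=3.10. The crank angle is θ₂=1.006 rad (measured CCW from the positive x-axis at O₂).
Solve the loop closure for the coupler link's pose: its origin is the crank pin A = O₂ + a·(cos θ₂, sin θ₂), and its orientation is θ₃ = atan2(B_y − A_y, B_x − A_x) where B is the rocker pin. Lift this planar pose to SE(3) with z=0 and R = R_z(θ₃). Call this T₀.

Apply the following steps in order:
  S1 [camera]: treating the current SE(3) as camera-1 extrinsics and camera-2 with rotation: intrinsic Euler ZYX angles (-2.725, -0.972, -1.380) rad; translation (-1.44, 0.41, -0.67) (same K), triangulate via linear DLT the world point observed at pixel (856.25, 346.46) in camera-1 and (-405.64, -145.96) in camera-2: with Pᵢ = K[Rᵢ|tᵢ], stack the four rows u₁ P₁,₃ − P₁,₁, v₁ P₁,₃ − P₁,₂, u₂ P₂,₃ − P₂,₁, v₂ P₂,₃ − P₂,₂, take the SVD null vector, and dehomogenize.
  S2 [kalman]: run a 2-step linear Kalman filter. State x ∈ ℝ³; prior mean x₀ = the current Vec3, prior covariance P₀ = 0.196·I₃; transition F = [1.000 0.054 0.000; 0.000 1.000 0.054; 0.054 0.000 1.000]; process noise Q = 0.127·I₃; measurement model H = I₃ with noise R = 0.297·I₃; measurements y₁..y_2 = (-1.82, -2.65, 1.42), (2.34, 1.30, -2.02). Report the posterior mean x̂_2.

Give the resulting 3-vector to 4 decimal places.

source (fourbar_fk): coupler pose = R=[0.9201 -0.3916 0.0000; 0.3916 0.9201 0.0000; 0.0000 0.0000 1.0000], t=(0.3693, 0.5828, 0.0000)
after S1 (triangulate): (0.8677, -0.6816, 1.1880)
after S2 (kf_track): (0.7995, -0.2037, -0.2801)

result = (0.7995, -0.2037, -0.2801)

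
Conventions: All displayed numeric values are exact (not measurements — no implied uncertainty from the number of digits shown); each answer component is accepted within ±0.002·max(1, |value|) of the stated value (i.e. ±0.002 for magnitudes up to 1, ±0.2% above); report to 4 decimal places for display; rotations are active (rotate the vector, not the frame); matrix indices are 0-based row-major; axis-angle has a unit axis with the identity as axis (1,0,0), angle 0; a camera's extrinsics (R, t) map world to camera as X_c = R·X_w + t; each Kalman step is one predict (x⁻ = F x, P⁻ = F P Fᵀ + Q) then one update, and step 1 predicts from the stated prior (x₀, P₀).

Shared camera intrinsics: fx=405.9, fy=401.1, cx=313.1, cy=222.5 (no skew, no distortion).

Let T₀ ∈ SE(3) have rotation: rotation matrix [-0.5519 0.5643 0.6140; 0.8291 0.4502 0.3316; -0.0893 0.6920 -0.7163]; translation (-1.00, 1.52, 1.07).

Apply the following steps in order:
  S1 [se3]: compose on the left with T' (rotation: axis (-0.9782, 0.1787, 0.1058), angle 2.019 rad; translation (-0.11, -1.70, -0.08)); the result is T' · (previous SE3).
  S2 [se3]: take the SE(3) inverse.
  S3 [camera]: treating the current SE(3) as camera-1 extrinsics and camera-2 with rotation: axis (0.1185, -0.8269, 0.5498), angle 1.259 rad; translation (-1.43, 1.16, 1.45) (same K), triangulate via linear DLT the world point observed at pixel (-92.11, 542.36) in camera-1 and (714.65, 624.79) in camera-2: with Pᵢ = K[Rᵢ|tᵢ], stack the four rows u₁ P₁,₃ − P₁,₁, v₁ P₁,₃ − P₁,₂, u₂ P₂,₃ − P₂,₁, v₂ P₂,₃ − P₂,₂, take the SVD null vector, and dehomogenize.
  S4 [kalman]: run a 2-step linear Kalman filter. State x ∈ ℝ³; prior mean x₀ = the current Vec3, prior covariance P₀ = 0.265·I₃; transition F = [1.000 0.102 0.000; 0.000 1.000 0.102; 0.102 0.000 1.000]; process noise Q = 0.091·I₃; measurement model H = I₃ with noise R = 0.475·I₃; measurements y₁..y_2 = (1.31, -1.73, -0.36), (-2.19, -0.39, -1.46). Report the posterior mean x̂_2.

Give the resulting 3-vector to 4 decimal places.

result = (-0.5394, -1.3031, -1.2985)

after S1 (compose_se3): R=[-0.8057 0.3825 0.4522; -0.3168 0.3668 -0.8747; -0.5004 -0.8480 -0.1743], t=(-1.5604, -1.1616, -1.5159)
after S2 (invert_se3): R=[-0.8057 -0.3168 -0.5004; 0.3825 0.3668 -0.8480; 0.4522 -0.8747 -0.1743], t=(-2.3839, -0.2627, -0.5747)
after S3 (triangulate): (0.2007, -1.4615, -1.9118)
after S4 (kf_track): (-0.5394, -1.3031, -1.2985)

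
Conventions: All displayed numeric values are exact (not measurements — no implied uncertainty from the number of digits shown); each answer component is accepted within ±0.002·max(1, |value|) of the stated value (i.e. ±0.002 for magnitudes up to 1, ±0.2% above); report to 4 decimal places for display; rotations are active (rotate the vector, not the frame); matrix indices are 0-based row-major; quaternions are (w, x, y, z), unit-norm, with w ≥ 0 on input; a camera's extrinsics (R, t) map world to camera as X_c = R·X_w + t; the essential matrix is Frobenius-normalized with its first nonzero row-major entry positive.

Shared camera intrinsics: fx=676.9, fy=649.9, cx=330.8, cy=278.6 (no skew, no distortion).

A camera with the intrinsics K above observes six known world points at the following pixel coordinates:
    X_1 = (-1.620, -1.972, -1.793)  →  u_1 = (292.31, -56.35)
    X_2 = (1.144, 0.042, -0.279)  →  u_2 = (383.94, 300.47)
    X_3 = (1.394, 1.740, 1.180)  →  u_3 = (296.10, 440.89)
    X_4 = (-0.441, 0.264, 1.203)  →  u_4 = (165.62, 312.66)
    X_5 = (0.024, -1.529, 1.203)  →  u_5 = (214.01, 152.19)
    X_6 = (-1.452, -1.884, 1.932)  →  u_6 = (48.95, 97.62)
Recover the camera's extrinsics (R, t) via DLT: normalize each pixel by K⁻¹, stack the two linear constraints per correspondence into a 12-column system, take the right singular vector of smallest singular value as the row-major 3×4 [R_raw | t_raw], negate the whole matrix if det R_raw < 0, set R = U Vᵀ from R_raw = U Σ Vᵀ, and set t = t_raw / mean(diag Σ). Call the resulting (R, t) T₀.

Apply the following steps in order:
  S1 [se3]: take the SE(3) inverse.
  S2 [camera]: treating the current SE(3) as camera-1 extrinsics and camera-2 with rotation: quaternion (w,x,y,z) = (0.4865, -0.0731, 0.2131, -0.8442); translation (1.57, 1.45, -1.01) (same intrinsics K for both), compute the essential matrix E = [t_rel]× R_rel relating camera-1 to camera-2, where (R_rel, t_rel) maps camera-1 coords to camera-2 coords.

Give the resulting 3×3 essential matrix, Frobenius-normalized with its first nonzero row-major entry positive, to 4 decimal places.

source (pnp_recover): camera pose = R=[0.6977 -0.0424 -0.7152; 0.0819 0.9964 0.0209; 0.7117 -0.0732 0.6986], t=(-0.4600, 0.1000, 6.2098)
after S1 (invert_se3): R=[0.6977 0.0819 0.7117; -0.0424 0.9964 -0.0732; -0.7152 0.0209 0.6986], t=(-4.1069, 0.3353, -4.6695)
after S2 (essential): [0.4478 0.2015 -0.2130; -0.2841 0.6473 0.0165; -0.3861 -0.1748 0.1838]

matrix = [0.4478 0.2015 -0.2130; -0.2841 0.6473 0.0165; -0.3861 -0.1748 0.1838]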